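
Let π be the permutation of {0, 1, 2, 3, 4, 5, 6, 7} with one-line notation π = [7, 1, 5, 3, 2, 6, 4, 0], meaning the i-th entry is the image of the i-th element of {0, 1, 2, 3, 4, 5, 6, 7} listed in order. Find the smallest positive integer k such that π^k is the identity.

Writing π as disjoint cycles, the cycle lengths are 4, 2, 1, 1.
The order is lcm(4, 2) = 4.

4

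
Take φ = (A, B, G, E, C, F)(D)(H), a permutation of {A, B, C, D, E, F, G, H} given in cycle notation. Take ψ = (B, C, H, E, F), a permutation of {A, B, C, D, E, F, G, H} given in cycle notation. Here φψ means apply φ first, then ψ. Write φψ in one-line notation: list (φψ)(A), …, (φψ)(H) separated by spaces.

(φψ)(x) = ψ(φ(x)). Computing each image: ψ(φ(A)) = ψ(B) = C, ψ(φ(B)) = ψ(G) = G, ψ(φ(C)) = ψ(F) = B, ψ(φ(D)) = ψ(D) = D, ψ(φ(E)) = ψ(C) = H, ψ(φ(F)) = ψ(A) = A, ψ(φ(G)) = ψ(E) = F, ψ(φ(H)) = ψ(H) = E.
Hence φψ = [C G B D H A F E].

C G B D H A F E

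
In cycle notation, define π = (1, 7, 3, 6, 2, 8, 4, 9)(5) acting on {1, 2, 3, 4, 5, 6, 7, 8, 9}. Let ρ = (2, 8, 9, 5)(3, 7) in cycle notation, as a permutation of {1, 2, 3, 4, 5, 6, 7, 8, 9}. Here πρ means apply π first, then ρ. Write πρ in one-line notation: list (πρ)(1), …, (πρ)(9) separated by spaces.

3 9 6 5 2 8 7 4 1

(πρ)(x) = ρ(π(x)). Computing each image: ρ(π(1)) = ρ(7) = 3, ρ(π(2)) = ρ(8) = 9, ρ(π(3)) = ρ(6) = 6, ρ(π(4)) = ρ(9) = 5, ρ(π(5)) = ρ(5) = 2, ρ(π(6)) = ρ(2) = 8, ρ(π(7)) = ρ(3) = 7, ρ(π(8)) = ρ(4) = 4, ρ(π(9)) = ρ(1) = 1.
Hence πρ = [3 9 6 5 2 8 7 4 1].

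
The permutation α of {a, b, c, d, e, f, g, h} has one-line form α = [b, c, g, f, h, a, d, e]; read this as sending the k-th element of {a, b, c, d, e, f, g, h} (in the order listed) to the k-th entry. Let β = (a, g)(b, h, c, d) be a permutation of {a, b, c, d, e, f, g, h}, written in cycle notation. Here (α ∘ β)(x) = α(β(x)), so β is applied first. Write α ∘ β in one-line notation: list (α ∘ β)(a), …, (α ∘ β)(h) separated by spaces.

d e f c h a b g

For each element, apply β then α: a → g → d; b → h → e; c → d → f; d → b → c; e → e → h; f → f → a; g → a → b; h → c → g.
So α ∘ β in one-line form is d e f c h a b g.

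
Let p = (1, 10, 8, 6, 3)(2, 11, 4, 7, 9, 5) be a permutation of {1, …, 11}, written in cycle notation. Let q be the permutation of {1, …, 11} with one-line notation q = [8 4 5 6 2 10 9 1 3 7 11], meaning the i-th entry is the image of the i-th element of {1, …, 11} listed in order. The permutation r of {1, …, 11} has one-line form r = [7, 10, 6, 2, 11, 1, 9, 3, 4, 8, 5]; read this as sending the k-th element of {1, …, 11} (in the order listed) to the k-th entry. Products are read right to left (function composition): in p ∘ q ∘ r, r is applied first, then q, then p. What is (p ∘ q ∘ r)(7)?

1

(p ∘ q ∘ r)(7) = p(q(r(7))). r(7) = 9, then q(9) = 3, then p(3) = 1, so the result is 1.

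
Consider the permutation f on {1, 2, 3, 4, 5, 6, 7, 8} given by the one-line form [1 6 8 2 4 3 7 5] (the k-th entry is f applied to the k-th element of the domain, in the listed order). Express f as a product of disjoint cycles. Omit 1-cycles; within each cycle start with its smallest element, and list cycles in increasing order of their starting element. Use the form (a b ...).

Start at 2 and follow images: 2 → 6 → 3 → 8 → 5 → 4 → 2, giving the cycle (2 6 3 8 5 4).
Continuing from each remaining unvisited element yields (2 6 3 8 5 4).

(2 6 3 8 5 4)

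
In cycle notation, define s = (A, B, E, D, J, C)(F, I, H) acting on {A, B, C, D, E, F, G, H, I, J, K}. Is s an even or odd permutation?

The cycle lengths are 6, 3, 1, 1.
A cycle of length ℓ contributes ℓ−1 transpositions, so s is a product of 5 + 2 = 7 transpositions — odd.

odd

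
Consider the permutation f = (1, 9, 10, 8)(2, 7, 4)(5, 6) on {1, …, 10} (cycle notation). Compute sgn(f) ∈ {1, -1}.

The cycle lengths are 4, 3, 2, 1.
A cycle of length ℓ contributes ℓ−1 transpositions, so f is a product of 3 + 2 + 1 = 6 transpositions — even.

1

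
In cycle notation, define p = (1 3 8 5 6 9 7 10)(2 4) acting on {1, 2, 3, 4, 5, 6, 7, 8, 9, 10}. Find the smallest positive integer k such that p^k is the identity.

The cycle type of p is (8, 2).
Since disjoint cycles commute, ord(p) = lcm(8, 2) = 8.

8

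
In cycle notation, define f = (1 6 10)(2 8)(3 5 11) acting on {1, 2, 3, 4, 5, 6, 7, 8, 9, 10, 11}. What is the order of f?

The disjoint cycles have lengths 3, 3, 2, 1, 1, 1.
The order is lcm(3, 3, 2) = 6.

6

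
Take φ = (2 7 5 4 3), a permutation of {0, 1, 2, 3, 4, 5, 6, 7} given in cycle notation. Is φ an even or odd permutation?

even

The cycle lengths are 5, 1, 1, 1.
A cycle is odd iff its length is even; φ has 0 even-length cycles, so sgn(φ) = (−1)^0 and φ is even.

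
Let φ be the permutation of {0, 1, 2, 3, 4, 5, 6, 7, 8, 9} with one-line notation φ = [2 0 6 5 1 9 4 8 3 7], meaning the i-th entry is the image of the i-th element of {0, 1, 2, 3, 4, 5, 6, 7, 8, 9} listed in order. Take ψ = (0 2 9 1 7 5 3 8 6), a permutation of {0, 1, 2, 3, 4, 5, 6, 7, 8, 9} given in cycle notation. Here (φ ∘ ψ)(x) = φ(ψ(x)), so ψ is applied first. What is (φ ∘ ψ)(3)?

3

(φ ∘ ψ)(3) = φ(ψ(3)). ψ(3) = 8, then φ(8) = 3. So (φ ∘ ψ)(3) = 3.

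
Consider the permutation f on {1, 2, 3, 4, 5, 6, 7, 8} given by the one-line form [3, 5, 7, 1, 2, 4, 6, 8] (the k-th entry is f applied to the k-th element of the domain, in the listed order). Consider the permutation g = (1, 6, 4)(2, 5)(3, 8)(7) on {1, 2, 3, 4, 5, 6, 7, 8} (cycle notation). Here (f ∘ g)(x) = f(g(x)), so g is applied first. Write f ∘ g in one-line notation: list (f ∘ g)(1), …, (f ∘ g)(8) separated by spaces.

4 2 8 3 5 1 6 7

(f ∘ g)(x) = f(g(x)). Computing each image: f(g(1)) = f(6) = 4, f(g(2)) = f(5) = 2, f(g(3)) = f(8) = 8, f(g(4)) = f(1) = 3, f(g(5)) = f(2) = 5, f(g(6)) = f(4) = 1, f(g(7)) = f(7) = 6, f(g(8)) = f(3) = 7.
Hence f ∘ g = [4 2 8 3 5 1 6 7].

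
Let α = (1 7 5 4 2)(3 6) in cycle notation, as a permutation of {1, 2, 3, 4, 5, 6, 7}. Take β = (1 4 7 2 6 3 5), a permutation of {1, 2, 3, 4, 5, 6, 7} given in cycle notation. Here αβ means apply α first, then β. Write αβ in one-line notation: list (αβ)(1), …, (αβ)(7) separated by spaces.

Chase each element through α then β: 1 → 7 → 2; 2 → 1 → 4; 3 → 6 → 3; 4 → 2 → 6; 5 → 4 → 7; 6 → 3 → 5; 7 → 5 → 1.
So αβ in one-line form is 2 4 3 6 7 5 1.

2 4 3 6 7 5 1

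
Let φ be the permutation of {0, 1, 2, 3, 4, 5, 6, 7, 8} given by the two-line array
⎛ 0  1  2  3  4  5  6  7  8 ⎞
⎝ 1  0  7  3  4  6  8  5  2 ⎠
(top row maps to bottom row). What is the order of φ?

10

Decomposing into disjoint cycles gives cycle lengths 5, 2, 1, 1.
The order is lcm(5, 2) = 10.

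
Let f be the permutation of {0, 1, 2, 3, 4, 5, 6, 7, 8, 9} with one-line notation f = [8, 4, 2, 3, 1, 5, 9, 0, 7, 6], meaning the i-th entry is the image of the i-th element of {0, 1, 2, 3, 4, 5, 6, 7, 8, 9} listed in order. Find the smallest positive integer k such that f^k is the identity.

Writing f as disjoint cycles, the cycle lengths are 3, 2, 2, 1, 1, 1.
Since disjoint cycles commute, ord(f) = lcm(3, 2, 2) = 6.

6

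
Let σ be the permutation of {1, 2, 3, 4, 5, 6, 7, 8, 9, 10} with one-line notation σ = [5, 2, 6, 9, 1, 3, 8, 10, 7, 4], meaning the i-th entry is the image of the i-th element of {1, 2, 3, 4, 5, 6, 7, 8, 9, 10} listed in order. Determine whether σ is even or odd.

even

In disjoint-cycle form the cycle lengths are 5, 2, 2, 1.
A cycle of length ℓ contributes ℓ−1 transpositions, so σ is a product of 4 + 1 + 1 = 6 transpositions — even.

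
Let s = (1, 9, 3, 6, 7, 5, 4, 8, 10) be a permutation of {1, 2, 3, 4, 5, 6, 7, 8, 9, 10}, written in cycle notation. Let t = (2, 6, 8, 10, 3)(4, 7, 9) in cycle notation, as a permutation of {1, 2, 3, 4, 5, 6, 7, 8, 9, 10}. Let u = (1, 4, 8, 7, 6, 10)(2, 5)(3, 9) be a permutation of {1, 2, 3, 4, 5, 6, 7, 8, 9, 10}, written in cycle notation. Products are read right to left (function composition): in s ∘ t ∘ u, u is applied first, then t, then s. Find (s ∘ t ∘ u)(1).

Chase 1: u(1) = 4; t(4) = 7; s(7) = 5. Hence (s ∘ t ∘ u)(1) = 5.

5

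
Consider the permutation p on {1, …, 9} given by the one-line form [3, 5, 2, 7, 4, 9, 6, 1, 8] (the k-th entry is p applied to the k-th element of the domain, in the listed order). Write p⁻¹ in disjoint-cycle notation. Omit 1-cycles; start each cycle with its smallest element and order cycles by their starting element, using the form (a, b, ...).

First write p in disjoint cycles: (1, 3, 2, 5, 4, 7, 6, 9, 8).
The inverse reverses every cycle; in canonical form, p⁻¹ = (1, 8, 9, 6, 7, 4, 5, 2, 3).

(1, 8, 9, 6, 7, 4, 5, 2, 3)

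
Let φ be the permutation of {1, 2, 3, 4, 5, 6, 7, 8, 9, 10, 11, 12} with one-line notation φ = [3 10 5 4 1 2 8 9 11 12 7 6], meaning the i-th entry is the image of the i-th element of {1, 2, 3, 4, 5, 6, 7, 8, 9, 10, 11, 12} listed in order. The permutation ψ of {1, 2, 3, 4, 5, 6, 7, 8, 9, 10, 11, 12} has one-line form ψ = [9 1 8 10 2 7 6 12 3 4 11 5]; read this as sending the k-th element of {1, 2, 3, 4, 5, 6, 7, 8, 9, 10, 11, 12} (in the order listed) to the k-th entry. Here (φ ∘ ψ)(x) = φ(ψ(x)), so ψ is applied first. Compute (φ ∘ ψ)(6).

8

First apply ψ: ψ(6) = 7, then φ(7) = 8. Thus (φ ∘ ψ)(6) = 8.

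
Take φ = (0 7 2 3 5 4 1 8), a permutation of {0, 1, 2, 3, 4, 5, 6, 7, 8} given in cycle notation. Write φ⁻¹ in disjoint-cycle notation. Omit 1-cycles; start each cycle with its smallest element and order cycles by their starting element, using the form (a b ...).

The inverse reverses each cycle.
After reversing and putting each cycle's least element first, φ⁻¹ = (0 8 1 4 5 3 2 7).

(0 8 1 4 5 3 2 7)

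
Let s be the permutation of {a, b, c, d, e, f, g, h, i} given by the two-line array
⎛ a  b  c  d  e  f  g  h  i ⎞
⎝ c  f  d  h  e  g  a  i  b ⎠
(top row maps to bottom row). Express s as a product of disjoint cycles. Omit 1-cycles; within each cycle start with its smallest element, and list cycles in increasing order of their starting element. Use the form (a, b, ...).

(a, c, d, h, i, b, f, g)

Iterating s from a gives a → c → d → h → i → b → f → g → a; that is the 8-cycle (a, c, d, h, i, b, f, g).
Repeating from the next unused element and collecting all non-trivial cycles gives (a, c, d, h, i, b, f, g).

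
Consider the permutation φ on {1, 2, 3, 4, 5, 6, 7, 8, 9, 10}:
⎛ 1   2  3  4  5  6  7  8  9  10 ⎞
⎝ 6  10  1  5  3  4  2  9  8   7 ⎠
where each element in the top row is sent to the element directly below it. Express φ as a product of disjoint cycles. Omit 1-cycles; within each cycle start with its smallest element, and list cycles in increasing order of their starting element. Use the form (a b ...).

Iterating φ from 1 gives 1 → 6 → 4 → 5 → 3 → 1; that is the 5-cycle (1 6 4 5 3).
Continuing from each remaining unvisited element yields (1 6 4 5 3)(2 10 7)(8 9).

(1 6 4 5 3)(2 10 7)(8 9)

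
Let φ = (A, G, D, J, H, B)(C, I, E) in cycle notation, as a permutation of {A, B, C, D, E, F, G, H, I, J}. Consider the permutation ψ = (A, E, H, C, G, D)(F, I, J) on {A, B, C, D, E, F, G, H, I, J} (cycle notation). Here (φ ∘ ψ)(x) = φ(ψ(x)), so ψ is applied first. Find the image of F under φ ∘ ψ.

E

ψ(F) = I, then φ(I) = E; composing gives (φ ∘ ψ)(F) = E.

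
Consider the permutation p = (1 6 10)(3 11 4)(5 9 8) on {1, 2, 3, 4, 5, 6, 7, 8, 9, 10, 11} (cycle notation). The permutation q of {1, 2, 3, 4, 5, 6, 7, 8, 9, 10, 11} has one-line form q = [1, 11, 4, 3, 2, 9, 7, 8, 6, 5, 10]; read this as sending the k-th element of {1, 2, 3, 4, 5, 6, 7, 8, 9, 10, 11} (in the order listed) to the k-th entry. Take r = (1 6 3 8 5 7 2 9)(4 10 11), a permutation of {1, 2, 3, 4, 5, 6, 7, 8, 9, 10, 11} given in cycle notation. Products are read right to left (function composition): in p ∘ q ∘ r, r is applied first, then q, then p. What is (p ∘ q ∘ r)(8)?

2

Chase 8: r(8) = 5; q(5) = 2; p(2) = 2. Hence (p ∘ q ∘ r)(8) = 2.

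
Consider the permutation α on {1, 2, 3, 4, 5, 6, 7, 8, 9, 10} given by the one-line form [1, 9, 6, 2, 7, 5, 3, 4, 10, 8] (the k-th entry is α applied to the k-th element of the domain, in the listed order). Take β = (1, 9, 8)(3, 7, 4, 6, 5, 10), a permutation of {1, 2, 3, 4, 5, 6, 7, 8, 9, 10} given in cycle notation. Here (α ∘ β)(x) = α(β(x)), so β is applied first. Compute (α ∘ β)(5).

First apply β: β(5) = 10, then α(10) = 8. Thus (α ∘ β)(5) = 8.

8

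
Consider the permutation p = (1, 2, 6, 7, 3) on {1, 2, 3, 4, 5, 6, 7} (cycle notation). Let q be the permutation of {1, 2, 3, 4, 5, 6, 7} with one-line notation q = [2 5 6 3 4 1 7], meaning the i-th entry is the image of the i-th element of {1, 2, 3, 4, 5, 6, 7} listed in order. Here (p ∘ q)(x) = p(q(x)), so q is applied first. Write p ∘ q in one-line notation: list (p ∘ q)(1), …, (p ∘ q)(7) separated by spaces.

6 5 7 1 4 2 3

(p ∘ q)(x) = p(q(x)). Computing each image: p(q(1)) = p(2) = 6, p(q(2)) = p(5) = 5, p(q(3)) = p(6) = 7, p(q(4)) = p(3) = 1, p(q(5)) = p(4) = 4, p(q(6)) = p(1) = 2, p(q(7)) = p(7) = 3.
Hence p ∘ q = [6 5 7 1 4 2 3].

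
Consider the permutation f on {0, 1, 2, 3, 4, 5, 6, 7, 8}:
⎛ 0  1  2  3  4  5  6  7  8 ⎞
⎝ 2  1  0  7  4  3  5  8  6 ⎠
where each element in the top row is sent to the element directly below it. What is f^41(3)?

Tracing 3 → 7 → … returns to 3 after 5 steps, so 3 lies in a 5-cycle (3, 7, 8, 6, 5).
On a 5-cycle, f^5 is the identity, so f^41 = f^1 there (41 ≡ 1 mod 5).
Stepping 1 place around the cycle: 3 → 7.

7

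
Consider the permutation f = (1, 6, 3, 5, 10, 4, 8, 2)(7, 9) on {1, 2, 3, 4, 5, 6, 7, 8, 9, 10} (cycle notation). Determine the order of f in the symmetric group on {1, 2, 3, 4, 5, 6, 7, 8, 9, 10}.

8

The disjoint cycles have lengths 8, 2.
The order of f is the least common multiple of its cycle lengths: lcm(8, 2) = 8.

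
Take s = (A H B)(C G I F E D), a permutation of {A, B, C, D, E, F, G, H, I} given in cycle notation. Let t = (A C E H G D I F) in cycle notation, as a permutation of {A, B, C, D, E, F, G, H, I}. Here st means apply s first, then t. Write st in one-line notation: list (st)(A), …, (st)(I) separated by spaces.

G C D E I H F B A

Chase each element through s then t: A → H → G; B → A → C; C → G → D; D → C → E; E → D → I; F → E → H; G → I → F; H → B → B; I → F → A.
Collecting the images, st = [G C D E I H F B A].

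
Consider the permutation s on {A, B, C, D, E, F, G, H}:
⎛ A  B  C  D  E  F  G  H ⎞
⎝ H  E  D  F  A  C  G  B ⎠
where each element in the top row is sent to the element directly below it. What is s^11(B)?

Tracing B → E → … returns to B after 4 steps, so B lies in a 4-cycle (A, H, B, E).
On a 4-cycle, s^4 is the identity, so s^11 = s^3 there (11 ≡ 3 mod 4).
Advancing 3 steps from B: B → E → A → H.

H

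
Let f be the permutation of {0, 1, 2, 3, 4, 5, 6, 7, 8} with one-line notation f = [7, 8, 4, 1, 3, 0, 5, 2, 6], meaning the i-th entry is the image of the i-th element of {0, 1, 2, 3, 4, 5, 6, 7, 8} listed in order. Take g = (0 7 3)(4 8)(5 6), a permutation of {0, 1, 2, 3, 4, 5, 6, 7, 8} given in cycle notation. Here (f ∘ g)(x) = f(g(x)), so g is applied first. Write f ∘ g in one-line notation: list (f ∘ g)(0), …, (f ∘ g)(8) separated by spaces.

2 8 4 7 6 5 0 1 3

(f ∘ g)(x) = f(g(x)). Computing each image: f(g(0)) = f(7) = 2, f(g(1)) = f(1) = 8, f(g(2)) = f(2) = 4, f(g(3)) = f(0) = 7, f(g(4)) = f(8) = 6, f(g(5)) = f(6) = 5, f(g(6)) = f(5) = 0, f(g(7)) = f(3) = 1, f(g(8)) = f(4) = 3.
Hence f ∘ g = [2 8 4 7 6 5 0 1 3].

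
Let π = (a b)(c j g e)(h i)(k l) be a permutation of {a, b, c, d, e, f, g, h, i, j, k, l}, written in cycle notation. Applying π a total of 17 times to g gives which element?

g lies in the 4-cycle (c j g e).
Since the cycle has length 4, π^17 acts on it the same as π^1 (17 mod 4 = 1).
Stepping 1 place around the cycle: g → e.

e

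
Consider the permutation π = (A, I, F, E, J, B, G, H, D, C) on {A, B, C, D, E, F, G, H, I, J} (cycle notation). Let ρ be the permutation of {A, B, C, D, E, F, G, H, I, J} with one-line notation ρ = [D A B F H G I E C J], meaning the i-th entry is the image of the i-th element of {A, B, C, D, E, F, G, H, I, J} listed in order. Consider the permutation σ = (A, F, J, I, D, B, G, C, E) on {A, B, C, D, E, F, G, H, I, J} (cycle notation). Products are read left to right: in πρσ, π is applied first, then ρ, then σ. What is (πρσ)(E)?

Chase E: π(E) = J; ρ(J) = J; σ(J) = I. Hence (πρσ)(E) = I.

I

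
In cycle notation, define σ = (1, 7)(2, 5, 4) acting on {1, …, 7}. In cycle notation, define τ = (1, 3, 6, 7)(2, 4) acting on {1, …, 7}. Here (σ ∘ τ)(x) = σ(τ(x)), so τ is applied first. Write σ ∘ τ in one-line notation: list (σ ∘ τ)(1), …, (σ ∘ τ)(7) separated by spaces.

3 2 6 5 4 1 7

(σ ∘ τ)(x) = σ(τ(x)). Computing each image: σ(τ(1)) = σ(3) = 3, σ(τ(2)) = σ(4) = 2, σ(τ(3)) = σ(6) = 6, σ(τ(4)) = σ(2) = 5, σ(τ(5)) = σ(5) = 4, σ(τ(6)) = σ(7) = 1, σ(τ(7)) = σ(1) = 7.
Hence σ ∘ τ = [3 2 6 5 4 1 7].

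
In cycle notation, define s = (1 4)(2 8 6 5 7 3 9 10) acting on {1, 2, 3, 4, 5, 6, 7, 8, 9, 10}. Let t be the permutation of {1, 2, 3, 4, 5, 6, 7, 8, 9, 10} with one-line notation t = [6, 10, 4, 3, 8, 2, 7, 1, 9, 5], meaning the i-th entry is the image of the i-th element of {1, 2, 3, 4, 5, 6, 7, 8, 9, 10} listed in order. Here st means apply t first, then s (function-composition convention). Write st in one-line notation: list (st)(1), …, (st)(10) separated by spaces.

Chase each element through t then s: 1 → 6 → 5; 2 → 10 → 2; 3 → 4 → 1; 4 → 3 → 9; 5 → 8 → 6; 6 → 2 → 8; 7 → 7 → 3; 8 → 1 → 4; 9 → 9 → 10; 10 → 5 → 7.
Collecting the images, st = [5 2 1 9 6 8 3 4 10 7].

5 2 1 9 6 8 3 4 10 7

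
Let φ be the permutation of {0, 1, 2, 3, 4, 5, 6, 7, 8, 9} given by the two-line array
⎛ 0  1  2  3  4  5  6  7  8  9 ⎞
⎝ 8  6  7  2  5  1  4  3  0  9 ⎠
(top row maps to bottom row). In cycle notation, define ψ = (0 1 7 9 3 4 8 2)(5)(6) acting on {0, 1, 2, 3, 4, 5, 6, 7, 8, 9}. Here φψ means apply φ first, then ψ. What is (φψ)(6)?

8

First apply φ: φ(6) = 4, then ψ(4) = 8. Thus (φψ)(6) = 8.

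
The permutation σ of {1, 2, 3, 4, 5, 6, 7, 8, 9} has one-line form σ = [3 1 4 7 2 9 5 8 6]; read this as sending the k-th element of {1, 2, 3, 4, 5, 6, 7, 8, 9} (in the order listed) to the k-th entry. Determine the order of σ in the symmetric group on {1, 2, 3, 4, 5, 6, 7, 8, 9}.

6

The disjoint-cycle form of σ has cycle lengths 6, 2, 1.
The order of σ is the least common multiple of its cycle lengths: lcm(6, 2) = 6.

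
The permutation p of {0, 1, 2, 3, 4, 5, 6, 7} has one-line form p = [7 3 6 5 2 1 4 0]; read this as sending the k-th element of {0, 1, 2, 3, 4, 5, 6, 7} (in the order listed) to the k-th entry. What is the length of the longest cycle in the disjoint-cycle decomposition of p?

3

Decomposing into disjoint cycles gives (0, 7)(1, 3, 5)(2, 6, 4); the longest has length 3.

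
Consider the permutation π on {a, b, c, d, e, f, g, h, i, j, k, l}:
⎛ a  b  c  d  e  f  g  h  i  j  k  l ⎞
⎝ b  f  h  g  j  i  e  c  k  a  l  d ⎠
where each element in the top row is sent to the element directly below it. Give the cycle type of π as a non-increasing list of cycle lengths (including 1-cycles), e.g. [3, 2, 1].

[10, 2]

The disjoint cycles are (a b f i k l d g e j)(c h), with lengths 10, 2 in non-increasing order.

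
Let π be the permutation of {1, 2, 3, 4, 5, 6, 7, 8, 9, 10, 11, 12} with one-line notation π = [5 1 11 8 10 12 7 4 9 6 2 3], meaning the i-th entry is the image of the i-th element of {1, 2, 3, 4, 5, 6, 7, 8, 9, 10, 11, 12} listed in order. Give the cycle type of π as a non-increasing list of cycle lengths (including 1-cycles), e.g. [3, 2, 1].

The disjoint cycles are (1, 5, 10, 6, 12, 3, 11, 2)(4, 8)(7)(9), with lengths 8, 2, 1, 1 in non-increasing order.

[8, 2, 1, 1]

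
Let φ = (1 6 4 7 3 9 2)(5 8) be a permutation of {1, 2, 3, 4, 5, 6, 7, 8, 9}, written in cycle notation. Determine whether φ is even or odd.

odd

The cycle lengths are 7, 2.
A cycle of length ℓ contributes ℓ−1 transpositions, so φ is a product of 6 + 1 = 7 transpositions — odd.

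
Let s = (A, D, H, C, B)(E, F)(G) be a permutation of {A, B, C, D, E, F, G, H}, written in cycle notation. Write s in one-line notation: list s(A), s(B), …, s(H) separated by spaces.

D A B H F E G C

Each element maps to the next entry in its cycle (wrapping to the front): A→D, B→A, C→B, D→H, E→F, F→E, G→G, H→C.
So the one-line form is D A B H F E G C.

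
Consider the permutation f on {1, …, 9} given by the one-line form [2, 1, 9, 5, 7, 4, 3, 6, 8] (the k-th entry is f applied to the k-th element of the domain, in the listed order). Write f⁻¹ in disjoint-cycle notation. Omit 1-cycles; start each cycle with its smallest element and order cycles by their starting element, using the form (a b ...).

(1 2)(3 7 5 4 6 8 9)

The cycle decomposition of f is (1 2)(3 9 8 6 4 5 7).
The inverse reverses every cycle; in canonical form, f⁻¹ = (1 2)(3 7 5 4 6 8 9).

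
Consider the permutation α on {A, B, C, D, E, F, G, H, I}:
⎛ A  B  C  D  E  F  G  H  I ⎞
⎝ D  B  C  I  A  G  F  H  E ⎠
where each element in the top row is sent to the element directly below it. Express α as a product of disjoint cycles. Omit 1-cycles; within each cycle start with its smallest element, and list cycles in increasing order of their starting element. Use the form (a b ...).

(A D I E)(F G)

Iterating α from A gives A → D → I → E → A; that is the 4-cycle (A D I E).
Continuing from each remaining unvisited element yields (A D I E)(F G).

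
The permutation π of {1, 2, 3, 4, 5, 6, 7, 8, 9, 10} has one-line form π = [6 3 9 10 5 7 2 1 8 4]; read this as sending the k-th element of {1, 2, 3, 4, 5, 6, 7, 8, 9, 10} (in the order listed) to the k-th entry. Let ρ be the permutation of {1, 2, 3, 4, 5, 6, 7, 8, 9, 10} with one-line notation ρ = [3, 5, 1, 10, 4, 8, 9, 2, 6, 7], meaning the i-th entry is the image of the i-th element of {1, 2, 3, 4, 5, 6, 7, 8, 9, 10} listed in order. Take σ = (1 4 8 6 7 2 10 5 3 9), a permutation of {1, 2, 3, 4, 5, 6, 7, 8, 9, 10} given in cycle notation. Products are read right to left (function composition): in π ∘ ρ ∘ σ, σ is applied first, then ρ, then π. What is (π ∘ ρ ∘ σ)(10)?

10

(π ∘ ρ ∘ σ)(10) = π(ρ(σ(10))). σ(10) = 5, then ρ(5) = 4, then π(4) = 10, so the result is 10.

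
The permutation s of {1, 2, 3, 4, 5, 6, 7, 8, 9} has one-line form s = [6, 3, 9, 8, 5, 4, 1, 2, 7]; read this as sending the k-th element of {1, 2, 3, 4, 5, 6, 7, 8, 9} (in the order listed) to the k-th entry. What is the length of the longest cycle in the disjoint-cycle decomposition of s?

Decomposing into disjoint cycles gives (1, 6, 4, 8, 2, 3, 9, 7); the longest has length 8.

8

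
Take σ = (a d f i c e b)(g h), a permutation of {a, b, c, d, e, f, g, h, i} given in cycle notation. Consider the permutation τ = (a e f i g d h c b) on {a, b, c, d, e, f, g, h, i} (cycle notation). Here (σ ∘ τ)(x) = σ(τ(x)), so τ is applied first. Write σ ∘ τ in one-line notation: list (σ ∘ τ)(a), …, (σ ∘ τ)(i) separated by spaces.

For each element, apply τ then σ: a → e → b; b → a → d; c → b → a; d → h → g; e → f → i; f → i → c; g → d → f; h → c → e; i → g → h.
So σ ∘ τ in one-line form is b d a g i c f e h.

b d a g i c f e h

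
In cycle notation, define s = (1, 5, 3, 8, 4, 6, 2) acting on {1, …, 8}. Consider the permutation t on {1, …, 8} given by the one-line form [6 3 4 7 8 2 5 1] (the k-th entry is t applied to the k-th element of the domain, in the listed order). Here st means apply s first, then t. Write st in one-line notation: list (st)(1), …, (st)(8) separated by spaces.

8 6 1 2 4 3 5 7

(st)(x) = t(s(x)). Computing each image: t(s(1)) = t(5) = 8, t(s(2)) = t(1) = 6, t(s(3)) = t(8) = 1, t(s(4)) = t(6) = 2, t(s(5)) = t(3) = 4, t(s(6)) = t(2) = 3, t(s(7)) = t(7) = 5, t(s(8)) = t(4) = 7.
Hence st = [8 6 1 2 4 3 5 7].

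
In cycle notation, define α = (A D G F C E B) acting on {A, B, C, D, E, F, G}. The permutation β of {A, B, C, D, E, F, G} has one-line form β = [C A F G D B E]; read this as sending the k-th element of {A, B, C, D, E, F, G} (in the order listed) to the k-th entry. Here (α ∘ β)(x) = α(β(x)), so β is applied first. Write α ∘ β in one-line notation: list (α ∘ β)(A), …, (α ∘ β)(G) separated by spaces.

(α ∘ β)(x) = α(β(x)). Computing each image: α(β(A)) = α(C) = E, α(β(B)) = α(A) = D, α(β(C)) = α(F) = C, α(β(D)) = α(G) = F, α(β(E)) = α(D) = G, α(β(F)) = α(B) = A, α(β(G)) = α(E) = B.
Hence α ∘ β = [E D C F G A B].

E D C F G A B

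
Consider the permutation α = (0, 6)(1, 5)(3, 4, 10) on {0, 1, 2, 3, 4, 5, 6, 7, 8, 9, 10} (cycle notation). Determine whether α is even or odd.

The cycle lengths are 3, 2, 2, 1, 1, 1, 1.
A cycle of length ℓ contributes ℓ−1 transpositions, so α is a product of 2 + 1 + 1 = 4 transpositions — even.

even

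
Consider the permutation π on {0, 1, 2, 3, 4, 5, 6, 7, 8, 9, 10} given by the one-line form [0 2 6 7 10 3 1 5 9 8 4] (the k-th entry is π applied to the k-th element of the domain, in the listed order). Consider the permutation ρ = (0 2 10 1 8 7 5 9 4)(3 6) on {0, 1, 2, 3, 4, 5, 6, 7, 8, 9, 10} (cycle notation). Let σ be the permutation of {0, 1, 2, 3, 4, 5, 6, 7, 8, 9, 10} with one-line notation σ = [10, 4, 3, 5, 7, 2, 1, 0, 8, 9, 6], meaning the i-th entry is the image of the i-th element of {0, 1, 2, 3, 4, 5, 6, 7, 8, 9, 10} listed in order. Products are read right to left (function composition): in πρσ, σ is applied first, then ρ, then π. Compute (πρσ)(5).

Apply the permutations in order: σ(5) = 2, then ρ(2) = 10, then π(10) = 4. So (πρσ)(5) = 4.

4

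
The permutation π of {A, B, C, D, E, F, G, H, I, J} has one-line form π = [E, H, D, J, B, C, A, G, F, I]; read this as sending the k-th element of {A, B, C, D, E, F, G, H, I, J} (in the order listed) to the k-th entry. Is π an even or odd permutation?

In disjoint-cycle form the cycle lengths are 5, 5.
A cycle is odd iff its length is even; π has 0 even-length cycles, so sgn(π) = (−1)^0 and π is even.

even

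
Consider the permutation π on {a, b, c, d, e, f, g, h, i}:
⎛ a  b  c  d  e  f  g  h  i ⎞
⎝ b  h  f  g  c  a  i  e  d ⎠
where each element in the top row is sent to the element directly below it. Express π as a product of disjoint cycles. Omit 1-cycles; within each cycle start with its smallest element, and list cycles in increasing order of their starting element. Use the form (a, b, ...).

Iterating π from a gives a → b → h → e → c → f → a; that is the 6-cycle (a, b, h, e, c, f).
Repeating from the next unused element and collecting all non-trivial cycles gives (a, b, h, e, c, f)(d, g, i).

(a, b, h, e, c, f)(d, g, i)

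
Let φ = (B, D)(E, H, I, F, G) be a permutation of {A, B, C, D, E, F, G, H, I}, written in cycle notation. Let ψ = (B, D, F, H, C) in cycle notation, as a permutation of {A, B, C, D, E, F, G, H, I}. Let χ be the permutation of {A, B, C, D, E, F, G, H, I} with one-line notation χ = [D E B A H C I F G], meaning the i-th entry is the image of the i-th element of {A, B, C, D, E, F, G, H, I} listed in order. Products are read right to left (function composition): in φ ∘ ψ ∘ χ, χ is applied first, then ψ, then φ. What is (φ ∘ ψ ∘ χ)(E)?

C

Apply the permutations in order: χ(E) = H, then ψ(H) = C, then φ(C) = C. So (φ ∘ ψ ∘ χ)(E) = C.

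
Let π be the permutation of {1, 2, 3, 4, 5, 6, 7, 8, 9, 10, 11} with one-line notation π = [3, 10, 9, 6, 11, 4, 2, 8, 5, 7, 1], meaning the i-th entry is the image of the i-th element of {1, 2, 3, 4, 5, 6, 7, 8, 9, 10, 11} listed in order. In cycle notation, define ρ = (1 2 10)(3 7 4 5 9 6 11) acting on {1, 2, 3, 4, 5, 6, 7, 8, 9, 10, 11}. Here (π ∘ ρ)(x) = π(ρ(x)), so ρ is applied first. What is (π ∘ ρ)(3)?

2

ρ(3) = 7, then π(7) = 2; composing gives (π ∘ ρ)(3) = 2.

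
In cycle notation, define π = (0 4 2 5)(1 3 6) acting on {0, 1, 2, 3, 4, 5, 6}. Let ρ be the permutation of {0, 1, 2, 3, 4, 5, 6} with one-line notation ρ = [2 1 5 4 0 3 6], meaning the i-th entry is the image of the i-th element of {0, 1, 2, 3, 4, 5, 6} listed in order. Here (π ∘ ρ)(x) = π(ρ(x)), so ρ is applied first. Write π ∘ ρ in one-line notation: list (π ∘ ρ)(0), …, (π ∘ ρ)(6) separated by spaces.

For each element, apply ρ then π: 0 → 2 → 5; 1 → 1 → 3; 2 → 5 → 0; 3 → 4 → 2; 4 → 0 → 4; 5 → 3 → 6; 6 → 6 → 1.
So π ∘ ρ in one-line form is 5 3 0 2 4 6 1.

5 3 0 2 4 6 1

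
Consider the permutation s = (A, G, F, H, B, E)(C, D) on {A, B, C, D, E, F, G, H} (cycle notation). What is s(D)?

In the cycle (C, D), D is followed by C, so s(D) = C.

C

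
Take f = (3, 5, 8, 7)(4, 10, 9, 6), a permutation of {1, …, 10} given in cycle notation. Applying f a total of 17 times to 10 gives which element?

10 lies in the 4-cycle (4, 10, 9, 6).
Since the cycle has length 4, f^17 acts on it the same as f^1 (17 mod 4 = 1).
Advancing 1 step from 10: 10 → 9.

9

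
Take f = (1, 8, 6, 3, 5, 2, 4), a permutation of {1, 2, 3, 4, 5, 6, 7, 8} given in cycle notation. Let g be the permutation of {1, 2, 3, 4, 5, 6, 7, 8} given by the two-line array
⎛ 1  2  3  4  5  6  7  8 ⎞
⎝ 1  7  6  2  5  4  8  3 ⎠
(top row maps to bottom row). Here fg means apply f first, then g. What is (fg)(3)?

(fg)(3) = g(f(3)). f(3) = 5, then g(5) = 5. So (fg)(3) = 5.

5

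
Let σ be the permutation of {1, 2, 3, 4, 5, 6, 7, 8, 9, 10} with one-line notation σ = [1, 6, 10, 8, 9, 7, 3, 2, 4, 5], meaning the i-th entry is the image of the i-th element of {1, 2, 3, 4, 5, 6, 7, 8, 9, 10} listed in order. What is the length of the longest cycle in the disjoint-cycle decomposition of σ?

9

Decomposing into disjoint cycles gives (2 6 7 3 10 5 9 4 8); the longest has length 9.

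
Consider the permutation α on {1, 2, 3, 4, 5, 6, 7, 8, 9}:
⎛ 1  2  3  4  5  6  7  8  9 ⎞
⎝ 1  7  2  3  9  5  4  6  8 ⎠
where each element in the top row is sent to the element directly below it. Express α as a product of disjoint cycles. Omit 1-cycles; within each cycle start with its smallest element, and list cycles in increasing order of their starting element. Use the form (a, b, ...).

Start at 2 and follow images: 2 → 7 → 4 → 3 → 2, giving the cycle (2, 7, 4, 3).
Continuing from each remaining unvisited element yields (2, 7, 4, 3)(5, 9, 8, 6).

(2, 7, 4, 3)(5, 9, 8, 6)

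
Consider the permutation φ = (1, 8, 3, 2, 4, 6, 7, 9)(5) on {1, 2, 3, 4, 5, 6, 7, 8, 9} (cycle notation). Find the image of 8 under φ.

In the cycle (1, 8, 3, 2, 4, 6, 7, 9), 8 is followed by 3, so φ(8) = 3.

3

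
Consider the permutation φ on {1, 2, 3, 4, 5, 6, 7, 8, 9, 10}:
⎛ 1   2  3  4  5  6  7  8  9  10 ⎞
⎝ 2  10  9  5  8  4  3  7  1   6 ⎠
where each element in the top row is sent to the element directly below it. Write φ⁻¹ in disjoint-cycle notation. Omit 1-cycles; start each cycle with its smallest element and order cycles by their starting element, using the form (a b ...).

(1 9 3 7 8 5 4 6 10 2)

The cycle decomposition of φ is (1 2 10 6 4 5 8 7 3 9).
The inverse reverses every cycle; in canonical form, φ⁻¹ = (1 9 3 7 8 5 4 6 10 2).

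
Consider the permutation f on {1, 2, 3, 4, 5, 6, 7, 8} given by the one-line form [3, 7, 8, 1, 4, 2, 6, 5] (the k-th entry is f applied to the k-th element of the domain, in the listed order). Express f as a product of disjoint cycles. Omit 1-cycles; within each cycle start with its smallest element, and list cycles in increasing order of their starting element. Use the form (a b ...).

From 1: 1 → 3 → 8 → 5 → 4 → 1, closing the cycle (1 3 8 5 4).
Repeating from the next unused element and collecting all non-trivial cycles gives (1 3 8 5 4)(2 7 6).

(1 3 8 5 4)(2 7 6)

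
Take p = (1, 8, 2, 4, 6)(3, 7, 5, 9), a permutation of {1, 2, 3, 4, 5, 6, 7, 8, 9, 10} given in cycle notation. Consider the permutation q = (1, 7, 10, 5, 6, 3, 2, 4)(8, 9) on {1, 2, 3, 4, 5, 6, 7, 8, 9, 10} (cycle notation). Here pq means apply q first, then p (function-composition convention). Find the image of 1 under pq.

First apply q: q(1) = 7, then p(7) = 5. Thus (pq)(1) = 5.

5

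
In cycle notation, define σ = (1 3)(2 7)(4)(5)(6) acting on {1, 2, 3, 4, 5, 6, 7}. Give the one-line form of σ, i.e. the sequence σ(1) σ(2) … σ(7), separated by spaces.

Each element maps to the next entry in its cycle (wrapping to the front): 1→3, 2→7, 3→1, 4→4, 5→5, 6→6, 7→2.
Listing these in domain order gives 3 7 1 4 5 6 2.

3 7 1 4 5 6 2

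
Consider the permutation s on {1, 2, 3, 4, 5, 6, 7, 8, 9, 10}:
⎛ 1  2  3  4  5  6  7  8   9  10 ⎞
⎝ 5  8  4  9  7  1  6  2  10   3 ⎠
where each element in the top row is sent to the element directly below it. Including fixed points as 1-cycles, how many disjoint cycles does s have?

The cycle decomposition is (1 5 7 6)(2 8)(3 4 9 10), which has 3 cycles (counting 1-cycles).

3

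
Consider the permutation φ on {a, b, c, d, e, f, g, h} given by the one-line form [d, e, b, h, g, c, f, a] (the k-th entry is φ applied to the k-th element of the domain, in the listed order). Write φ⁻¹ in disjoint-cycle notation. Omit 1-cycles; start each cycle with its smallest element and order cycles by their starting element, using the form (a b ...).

(a h d)(b c f g e)

First write φ in disjoint cycles: (a d h)(b e g f c).
Reversing each cycle (and rotating so the smallest element leads) gives φ⁻¹ = (a h d)(b c f g e).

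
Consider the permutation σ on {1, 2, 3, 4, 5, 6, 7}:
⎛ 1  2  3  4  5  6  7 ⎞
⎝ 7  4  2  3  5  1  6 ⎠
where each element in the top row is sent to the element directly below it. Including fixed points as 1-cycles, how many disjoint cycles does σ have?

3

The cycle decomposition is (1, 7, 6)(2, 4, 3)(5), which has 3 cycles (counting 1-cycles).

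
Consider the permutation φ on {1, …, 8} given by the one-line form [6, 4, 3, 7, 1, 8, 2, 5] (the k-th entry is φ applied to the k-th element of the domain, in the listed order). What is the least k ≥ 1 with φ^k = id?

The disjoint-cycle form of φ has cycle lengths 4, 3, 1.
Since disjoint cycles commute, ord(φ) = lcm(4, 3) = 12.

12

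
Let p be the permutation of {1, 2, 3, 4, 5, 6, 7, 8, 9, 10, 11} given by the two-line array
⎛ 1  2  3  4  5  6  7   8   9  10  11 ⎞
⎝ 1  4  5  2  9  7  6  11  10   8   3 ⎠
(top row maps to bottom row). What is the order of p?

6

The disjoint-cycle form of p has cycle lengths 6, 2, 2, 1.
Since disjoint cycles commute, ord(p) = lcm(6, 2, 2) = 6.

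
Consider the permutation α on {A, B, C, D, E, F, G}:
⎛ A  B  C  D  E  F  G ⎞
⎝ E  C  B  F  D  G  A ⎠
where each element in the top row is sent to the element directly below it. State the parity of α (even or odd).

odd

In disjoint-cycle form the cycle lengths are 5, 2.
A cycle is odd iff its length is even; α has 1 even-length cycle, so sgn(α) = (−1)^1 and α is odd.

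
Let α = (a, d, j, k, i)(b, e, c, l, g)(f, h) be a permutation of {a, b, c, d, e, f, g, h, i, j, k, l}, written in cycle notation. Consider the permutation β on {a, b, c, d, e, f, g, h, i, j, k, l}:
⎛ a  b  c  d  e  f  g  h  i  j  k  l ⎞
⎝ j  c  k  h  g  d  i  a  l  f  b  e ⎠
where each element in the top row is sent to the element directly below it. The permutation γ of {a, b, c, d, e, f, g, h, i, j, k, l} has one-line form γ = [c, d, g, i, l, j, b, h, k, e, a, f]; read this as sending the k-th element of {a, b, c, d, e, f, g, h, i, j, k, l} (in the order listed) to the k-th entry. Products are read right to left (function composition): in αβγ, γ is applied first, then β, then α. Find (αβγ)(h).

(αβγ)(h) = α(β(γ(h))). γ(h) = h, then β(h) = a, then α(a) = d, so the result is d.

d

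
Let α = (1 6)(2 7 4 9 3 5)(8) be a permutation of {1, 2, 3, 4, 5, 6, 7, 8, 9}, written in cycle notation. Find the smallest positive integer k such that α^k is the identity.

The cycle type of α is (6, 2, 1).
Since disjoint cycles commute, ord(α) = lcm(6, 2) = 6.

6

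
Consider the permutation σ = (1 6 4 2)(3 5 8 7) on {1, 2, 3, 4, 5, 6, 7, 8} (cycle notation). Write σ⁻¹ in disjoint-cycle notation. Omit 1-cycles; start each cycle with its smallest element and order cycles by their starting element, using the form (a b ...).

The inverse reverses each cycle.
Reversing each cycle of σ and rotating so the smallest element leads gives (1 2 4 6)(3 7 8 5).

(1 2 4 6)(3 7 8 5)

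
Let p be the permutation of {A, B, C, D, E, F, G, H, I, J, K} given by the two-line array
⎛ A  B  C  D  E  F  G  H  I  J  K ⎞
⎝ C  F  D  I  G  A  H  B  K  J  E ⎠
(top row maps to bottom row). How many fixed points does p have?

The fixed points (elements with p(x) = x) are {J}, so there is 1.

1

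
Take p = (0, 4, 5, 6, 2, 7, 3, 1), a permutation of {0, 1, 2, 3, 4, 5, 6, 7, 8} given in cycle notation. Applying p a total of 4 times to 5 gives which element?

5 lies in the 8-cycle (0, 4, 5, 6, 2, 7, 3, 1).
Stepping 4 places around the cycle: 5 → 6 → 2 → 7 → 3.

3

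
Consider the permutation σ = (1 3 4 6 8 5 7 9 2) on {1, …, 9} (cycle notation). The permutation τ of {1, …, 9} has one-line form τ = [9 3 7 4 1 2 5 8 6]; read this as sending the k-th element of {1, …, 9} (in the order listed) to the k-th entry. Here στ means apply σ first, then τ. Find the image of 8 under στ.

(στ)(8) = τ(σ(8)). σ(8) = 5, then τ(5) = 1. So (στ)(8) = 1.

1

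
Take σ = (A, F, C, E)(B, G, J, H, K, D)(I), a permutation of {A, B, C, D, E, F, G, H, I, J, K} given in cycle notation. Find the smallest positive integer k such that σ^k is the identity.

12

The cycle type of σ is (6, 4, 1).
The order of σ is the least common multiple of its cycle lengths: lcm(6, 4) = 12.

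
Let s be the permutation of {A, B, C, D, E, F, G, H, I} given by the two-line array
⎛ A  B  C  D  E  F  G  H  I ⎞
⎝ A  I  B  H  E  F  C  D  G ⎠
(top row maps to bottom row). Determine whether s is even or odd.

even

In disjoint-cycle form the cycle lengths are 4, 2, 1, 1, 1.
A cycle is odd iff its length is even; s has 2 even-length cycles, so sgn(s) = (−1)^2 and s is even.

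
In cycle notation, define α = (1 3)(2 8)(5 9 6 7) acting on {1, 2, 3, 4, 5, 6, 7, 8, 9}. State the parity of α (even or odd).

The cycle lengths are 4, 2, 2, 1.
A cycle is odd iff its length is even; α has 3 even-length cycles, so sgn(α) = (−1)^3 and α is odd.

odd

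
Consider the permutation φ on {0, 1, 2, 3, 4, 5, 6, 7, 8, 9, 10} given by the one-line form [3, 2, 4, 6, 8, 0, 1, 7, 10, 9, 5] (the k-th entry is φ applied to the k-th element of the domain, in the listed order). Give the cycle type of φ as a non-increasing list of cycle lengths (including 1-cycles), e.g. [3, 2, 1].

[9, 1, 1]

The disjoint cycles are (0 3 6 1 2 4 8 10 5)(7)(9), with lengths 9, 1, 1 in non-increasing order.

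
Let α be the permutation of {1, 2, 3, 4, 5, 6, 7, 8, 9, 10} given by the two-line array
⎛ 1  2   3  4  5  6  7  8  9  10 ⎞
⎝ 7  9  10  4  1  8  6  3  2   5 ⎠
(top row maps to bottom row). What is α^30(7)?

Tracing 7 → 6 → … returns to 7 after 7 steps, so 7 lies in a 7-cycle (1, 7, 6, 8, 3, 10, 5).
On a 7-cycle, α^7 is the identity, so α^30 = α^2 there (30 ≡ 2 mod 7).
Stepping 2 places around the cycle: 7 → 6 → 8.

8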